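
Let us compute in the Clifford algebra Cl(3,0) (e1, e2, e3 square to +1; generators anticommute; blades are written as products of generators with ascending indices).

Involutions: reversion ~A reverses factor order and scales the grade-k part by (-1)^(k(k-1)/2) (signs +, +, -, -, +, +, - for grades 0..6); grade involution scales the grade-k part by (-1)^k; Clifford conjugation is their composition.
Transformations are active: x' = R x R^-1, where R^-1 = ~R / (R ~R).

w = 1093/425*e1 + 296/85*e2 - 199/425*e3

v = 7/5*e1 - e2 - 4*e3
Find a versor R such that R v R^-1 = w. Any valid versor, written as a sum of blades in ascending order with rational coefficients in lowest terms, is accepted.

Take R = v + w = 1688/425*e1 + 211/85*e2 - 1899/425*e3. Because q(v) = q(w) = 474/25, conjugation by R sends v exactly to w.
Answer: 1688/425*e1 + 211/85*e2 - 1899/425*e3


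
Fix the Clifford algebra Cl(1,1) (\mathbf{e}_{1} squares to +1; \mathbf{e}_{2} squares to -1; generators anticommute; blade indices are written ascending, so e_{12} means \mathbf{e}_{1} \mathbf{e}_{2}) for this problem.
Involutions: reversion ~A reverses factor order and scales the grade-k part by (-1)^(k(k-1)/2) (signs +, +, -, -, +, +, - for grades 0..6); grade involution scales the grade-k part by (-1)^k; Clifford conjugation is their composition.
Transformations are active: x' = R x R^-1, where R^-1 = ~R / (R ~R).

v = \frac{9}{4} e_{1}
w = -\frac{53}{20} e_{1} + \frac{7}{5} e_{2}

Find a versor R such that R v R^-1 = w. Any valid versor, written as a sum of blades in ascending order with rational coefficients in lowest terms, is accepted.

Here q(v) = q(w) = \frac{81}{16}; the classical choice R = v + w = -\frac{2}{5} e_{1} + \frac{7}{5} e_{2} then realises v -> w under the sandwich.
Answer: -\frac{2}{5} e_{1} + \frac{7}{5} e_{2}


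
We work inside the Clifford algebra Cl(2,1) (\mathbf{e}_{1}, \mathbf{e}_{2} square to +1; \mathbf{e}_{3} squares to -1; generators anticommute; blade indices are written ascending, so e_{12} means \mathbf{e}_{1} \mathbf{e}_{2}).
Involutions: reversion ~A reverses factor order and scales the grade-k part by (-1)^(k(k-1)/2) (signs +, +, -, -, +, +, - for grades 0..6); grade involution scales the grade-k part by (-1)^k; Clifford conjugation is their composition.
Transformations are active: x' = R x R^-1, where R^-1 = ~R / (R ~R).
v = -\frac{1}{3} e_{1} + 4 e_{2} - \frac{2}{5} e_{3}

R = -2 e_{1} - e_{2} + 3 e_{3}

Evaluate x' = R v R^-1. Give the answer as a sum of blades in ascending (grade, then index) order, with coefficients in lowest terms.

~R = -2 e_{1} - e_{2} + 3 e_{3}, and R ~R = -4, so R^-1 = ~R / (-4).
R v = -\frac{32}{15} - \frac{25}{3} e_{12} + \frac{9}{5} e_{13} - \frac{58}{5} e_{23}
Answer: -\frac{9}{5} e_{1} - \frac{76}{15} e_{2} + \frac{18}{5} e_{3}


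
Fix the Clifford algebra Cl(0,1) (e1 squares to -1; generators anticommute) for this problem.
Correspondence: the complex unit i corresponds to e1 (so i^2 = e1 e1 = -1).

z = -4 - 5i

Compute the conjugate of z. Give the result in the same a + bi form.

In blades: z = -4 - 5*e1.
Conjugation here is Clifford conjugation: the scalar is fixed and the grade-1 and grade-2 blades all flip sign, giving -4 + 5*e1; translating back:
Answer: -4 + 5i


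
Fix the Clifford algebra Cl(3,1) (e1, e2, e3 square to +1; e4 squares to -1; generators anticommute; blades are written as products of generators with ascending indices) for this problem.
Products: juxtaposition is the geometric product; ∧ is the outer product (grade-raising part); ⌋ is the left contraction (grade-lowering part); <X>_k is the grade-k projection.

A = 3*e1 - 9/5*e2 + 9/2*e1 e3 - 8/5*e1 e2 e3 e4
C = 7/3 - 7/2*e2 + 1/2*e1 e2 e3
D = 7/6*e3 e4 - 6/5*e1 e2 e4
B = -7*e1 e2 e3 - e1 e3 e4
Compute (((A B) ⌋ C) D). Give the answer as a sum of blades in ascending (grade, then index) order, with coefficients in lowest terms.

step 1: -331/10*e2 + 157/10*e4 - 63/5*e1 e3 - 21*e2 e3 - 3*e3 e4 - 9/5*e1 e2 e3 e4
step 2: 2317/20 + 21/2*e1 - 63/10*e2 + 331/20*e1 e3
step 3: 7049/600*e1 e4 - 63/5*e2 e4 + 16219/120*e3 e4 - 6951/50*e1 e2 e4 + 49/4*e1 e3 e4 - 2721/100*e2 e3 e4
Answer: 7049/600*e1 e4 - 63/5*e2 e4 + 16219/120*e3 e4 - 6951/50*e1 e2 e4 + 49/4*e1 e3 e4 - 2721/100*e2 e3 e4


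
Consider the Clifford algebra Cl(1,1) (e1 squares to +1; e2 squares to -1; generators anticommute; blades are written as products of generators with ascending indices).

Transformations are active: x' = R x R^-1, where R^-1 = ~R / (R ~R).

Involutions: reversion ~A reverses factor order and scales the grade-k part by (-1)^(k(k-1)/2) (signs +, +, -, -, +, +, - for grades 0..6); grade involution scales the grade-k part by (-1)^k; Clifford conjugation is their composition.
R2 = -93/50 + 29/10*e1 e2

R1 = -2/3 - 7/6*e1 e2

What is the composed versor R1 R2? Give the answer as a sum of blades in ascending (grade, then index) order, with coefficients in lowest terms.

Distribute over the terms of R1 (each basis-blade product reordered to ascending indices, repeated generators contracted through their squares):
(-2/3) R2 = 31/25 - 29/15*e1 e2
(-7/6*e1 e2) R2 = -203/60 + 217/100*e1 e2
Summing the partial products and collecting blades:
Answer: -643/300 + 71/300*e1 e2


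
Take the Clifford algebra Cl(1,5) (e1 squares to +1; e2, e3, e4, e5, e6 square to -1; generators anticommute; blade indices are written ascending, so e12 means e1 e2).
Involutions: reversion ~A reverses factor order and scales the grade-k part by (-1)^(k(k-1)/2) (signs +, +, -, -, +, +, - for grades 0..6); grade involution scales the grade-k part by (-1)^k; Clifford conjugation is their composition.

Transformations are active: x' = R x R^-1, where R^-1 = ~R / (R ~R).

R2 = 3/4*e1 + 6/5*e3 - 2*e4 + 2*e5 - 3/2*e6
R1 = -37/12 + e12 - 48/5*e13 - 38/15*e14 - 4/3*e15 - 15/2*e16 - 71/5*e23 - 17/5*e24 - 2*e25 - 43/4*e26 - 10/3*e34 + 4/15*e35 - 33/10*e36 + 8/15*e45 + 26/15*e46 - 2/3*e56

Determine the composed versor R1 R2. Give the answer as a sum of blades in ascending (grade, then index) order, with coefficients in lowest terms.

Distribute over the terms of R2 (each basis-blade product reordered to ascending indices, repeated generators contracted through their squares):
R1 (3/4*e1) = -37/16*e1 - 3/4*e2 + 36/5*e3 + 19/10*e4 + e5 + 45/8*e6 - 213/20*e123 - 51/20*e124 - 3/2*e125 - 129/16*e126 - 5/2*e134 + 1/5*e135 - 99/40*e136 + 2/5*e145 + 13/10*e146 - 1/2*e156
R1 (6/5*e3) = 288/25*e1 + 426/25*e2 - 37/10*e3 - 4*e4 + 8/25*e5 - 99/25*e6 + 6/5*e123 + 76/25*e134 + 8/5*e135 + 9*e136 + 102/25*e234 + 12/5*e235 + 129/10*e236 + 16/25*e345 + 52/25*e346 - 4/5*e356
R1 (-2*e4) = -76/15*e1 - 34/5*e2 - 20/3*e3 + 37/6*e4 - 16/15*e5 - 52/15*e6 - 2*e124 + 96/5*e134 - 8/3*e145 - 15*e146 + 142/5*e234 - 4*e245 - 43/2*e246 + 8/15*e345 - 33/5*e346 + 4/3*e456
R1 (2*e5) = 8/3*e1 + 4*e2 - 8/15*e3 - 16/15*e4 - 37/6*e5 - 4/3*e6 + 2*e125 - 96/5*e135 - 76/15*e145 + 15*e156 - 142/5*e235 - 34/5*e245 + 43/2*e256 - 20/3*e345 + 33/5*e356 - 52/15*e456
R1 (-3/2*e6) = -45/4*e1 - 129/8*e2 - 99/20*e3 + 13/5*e4 - e5 + 37/8*e6 - 3/2*e126 + 72/5*e136 + 19/5*e146 + 2*e156 + 213/10*e236 + 51/10*e246 + 3*e256 + 5*e346 - 2/5*e356 - 4/5*e456
Summing the partial products and collecting blades:
Answer: -1777/400*e1 - 527/200*e2 - 173/20*e3 + 28/5*e4 - 1037/150*e5 + 149/100*e6 - 189/20*e123 - 91/20*e124 + 1/2*e125 - 153/16*e126 + 987/50*e134 - 87/5*e135 + 837/40*e136 - 22/3*e145 - 99/10*e146 + 33/2*e156 + 812/25*e234 - 26*e235 + 171/5*e236 - 54/5*e245 - 82/5*e246 + 49/2*e256 - 412/75*e345 + 12/25*e346 + 27/5*e356 - 44/15*e456


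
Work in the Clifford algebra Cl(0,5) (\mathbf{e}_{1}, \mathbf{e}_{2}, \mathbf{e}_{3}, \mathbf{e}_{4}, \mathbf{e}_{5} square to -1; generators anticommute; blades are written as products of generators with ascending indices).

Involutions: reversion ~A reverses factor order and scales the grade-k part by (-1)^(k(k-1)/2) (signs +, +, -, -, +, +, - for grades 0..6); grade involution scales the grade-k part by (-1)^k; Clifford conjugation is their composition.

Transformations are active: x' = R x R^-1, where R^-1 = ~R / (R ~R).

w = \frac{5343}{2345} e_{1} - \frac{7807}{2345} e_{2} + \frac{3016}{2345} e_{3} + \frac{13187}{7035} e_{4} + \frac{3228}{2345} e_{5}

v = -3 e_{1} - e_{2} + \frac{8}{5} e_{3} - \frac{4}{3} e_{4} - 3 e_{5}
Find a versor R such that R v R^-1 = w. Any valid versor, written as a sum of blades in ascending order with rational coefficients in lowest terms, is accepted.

Here q(v) = q(w) = -\frac{5251}{225}; the classical choice R = v + w = -\frac{1692}{2345} e_{1} - \frac{10152}{2345} e_{2} + \frac{6768}{2345} e_{3} + \frac{1269}{2345} e_{4} - \frac{3807}{2345} e_{5} then realises v -> w under the sandwich.
Answer: -\frac{1692}{2345} e_{1} - \frac{10152}{2345} e_{2} + \frac{6768}{2345} e_{3} + \frac{1269}{2345} e_{4} - \frac{3807}{2345} e_{5}


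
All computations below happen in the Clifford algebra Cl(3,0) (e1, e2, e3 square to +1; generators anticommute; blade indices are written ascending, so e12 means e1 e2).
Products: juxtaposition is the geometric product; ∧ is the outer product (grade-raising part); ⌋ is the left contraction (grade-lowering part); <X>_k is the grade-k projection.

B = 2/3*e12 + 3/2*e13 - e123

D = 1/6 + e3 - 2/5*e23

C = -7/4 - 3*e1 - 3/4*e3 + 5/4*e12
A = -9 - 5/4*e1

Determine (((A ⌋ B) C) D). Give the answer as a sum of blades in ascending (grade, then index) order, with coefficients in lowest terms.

step 1: -5/6*e2 - 15/8*e3 - 6*e12 - 27/2*e13 + 5/4*e23 + 9*e123
step 2: 285/32 + 67/6*e1 - 839/48*e2 - 1551/32*e3 + 5/4*e12 + 263/16*e13 - 727/16*e23 - 555/32*e123
step 3: -20851/320 + 409/36*e1 - 97543/1440*e2 + 7507/960*e3 - 5069/480*e12 + 429/32*e13 - 2747/96*e23 - 5863/960*e123
Answer: -20851/320 + 409/36*e1 - 97543/1440*e2 + 7507/960*e3 - 5069/480*e12 + 429/32*e13 - 2747/96*e23 - 5863/960*e123


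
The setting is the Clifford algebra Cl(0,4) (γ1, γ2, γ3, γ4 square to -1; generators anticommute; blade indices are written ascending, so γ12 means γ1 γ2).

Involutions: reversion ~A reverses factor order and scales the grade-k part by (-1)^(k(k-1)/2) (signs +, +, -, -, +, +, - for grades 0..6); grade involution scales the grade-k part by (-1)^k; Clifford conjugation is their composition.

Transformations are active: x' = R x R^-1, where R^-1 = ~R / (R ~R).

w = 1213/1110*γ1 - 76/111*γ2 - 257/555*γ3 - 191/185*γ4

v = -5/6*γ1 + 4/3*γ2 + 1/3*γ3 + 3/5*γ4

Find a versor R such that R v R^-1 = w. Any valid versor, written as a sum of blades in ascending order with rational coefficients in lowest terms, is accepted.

Since q(v) = q(w) = -883/300, the sum R = v + w = 48/185*γ1 + 24/37*γ2 - 24/185*γ3 - 16/37*γ4 does the job whenever invertible.
Answer: 48/185*γ1 + 24/37*γ2 - 24/185*γ3 - 16/37*γ4


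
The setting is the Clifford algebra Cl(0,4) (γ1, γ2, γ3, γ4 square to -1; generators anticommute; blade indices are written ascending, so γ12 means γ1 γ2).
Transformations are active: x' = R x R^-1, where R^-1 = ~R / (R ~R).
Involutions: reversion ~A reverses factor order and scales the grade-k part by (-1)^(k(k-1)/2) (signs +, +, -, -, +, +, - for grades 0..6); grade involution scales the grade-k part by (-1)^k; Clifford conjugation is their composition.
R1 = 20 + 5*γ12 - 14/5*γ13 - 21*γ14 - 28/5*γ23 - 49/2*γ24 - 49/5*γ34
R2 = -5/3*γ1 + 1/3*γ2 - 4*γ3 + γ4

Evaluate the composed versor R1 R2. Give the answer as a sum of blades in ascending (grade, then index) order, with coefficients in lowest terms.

Distribute over the terms of R2 (each basis-blade product reordered to ascending indices, repeated generators contracted through their squares):
R1 (-5/3*γ1) = -100/3*γ1 - 25/3*γ2 + 14/3*γ3 + 35*γ4 + 28/3*γ123 + 245/6*γ124 + 49/3*γ134
R1 (1/3*γ2) = -5/3*γ1 + 20/3*γ2 - 28/15*γ3 - 49/6*γ4 + 14/15*γ123 + 7*γ124 - 49/15*γ234
R1 (-4*γ3) = -56/5*γ1 - 112/5*γ2 - 80*γ3 + 196/5*γ4 - 20*γ123 - 84*γ134 - 98*γ234
R1 (γ4) = 21*γ1 + 49/2*γ2 + 49/5*γ3 + 20*γ4 + 5*γ124 - 14/5*γ134 - 28/5*γ234
Summing the partial products and collecting blades:
Answer: -126/5*γ1 + 13/30*γ2 - 337/5*γ3 + 2581/30*γ4 - 146/15*γ123 + 317/6*γ124 - 1057/15*γ134 - 1603/15*γ234


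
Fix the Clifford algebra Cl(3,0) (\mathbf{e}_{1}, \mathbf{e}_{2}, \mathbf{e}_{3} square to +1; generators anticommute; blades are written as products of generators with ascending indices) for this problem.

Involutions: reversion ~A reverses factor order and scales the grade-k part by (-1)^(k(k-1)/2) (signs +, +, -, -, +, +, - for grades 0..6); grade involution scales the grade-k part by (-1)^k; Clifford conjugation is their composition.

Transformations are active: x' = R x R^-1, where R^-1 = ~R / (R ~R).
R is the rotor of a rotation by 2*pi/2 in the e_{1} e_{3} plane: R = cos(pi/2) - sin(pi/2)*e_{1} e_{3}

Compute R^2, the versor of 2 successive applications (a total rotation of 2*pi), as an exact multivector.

Because a rotor carries half the rotation angle, composing 2 copies of this e_{1} e_{3}-plane rotor multiplies the phase: 2*(pi/2) = \pi, hence R^2 = cos(\pi) - sin(\pi)*e_{1} e_{3}.
cos(\pi) = -1 and sin(\pi) = 0, so R^2 = -1. The total rotation 2*pi is 1 full turn, so every vector returns to itself, yet the rotor is -1, on the OTHER sheet of the double cover (an odd number of 2*pi turns).
Answer: -1


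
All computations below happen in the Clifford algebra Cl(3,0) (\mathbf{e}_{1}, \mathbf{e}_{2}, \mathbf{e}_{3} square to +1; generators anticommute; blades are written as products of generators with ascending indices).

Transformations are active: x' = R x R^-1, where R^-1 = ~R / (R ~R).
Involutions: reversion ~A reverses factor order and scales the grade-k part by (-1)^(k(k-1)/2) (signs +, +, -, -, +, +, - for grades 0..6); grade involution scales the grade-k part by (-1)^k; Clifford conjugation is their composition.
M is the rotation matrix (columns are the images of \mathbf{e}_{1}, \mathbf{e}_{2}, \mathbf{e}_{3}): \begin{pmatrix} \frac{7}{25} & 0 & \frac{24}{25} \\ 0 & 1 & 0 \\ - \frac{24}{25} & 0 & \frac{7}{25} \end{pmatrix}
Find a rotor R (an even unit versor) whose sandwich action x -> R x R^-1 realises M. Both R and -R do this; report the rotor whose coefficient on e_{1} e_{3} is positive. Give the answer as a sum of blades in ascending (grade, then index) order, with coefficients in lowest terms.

Method: write R = a + b12*e_{1} e_{2} + b13*e_{1} e_{3} + b23*e_{2} e_{3} with a^2 + b12^2 + b13^2 + b23^2 = 1 (so R^-1 = ~R). Expanding the columns R e_j ~R gives tr M = 4a^2 - 1 and, from the antisymmetric part, M21 - M12 = -4a*b12, M13 - M31 = 4a*b13, M32 - M23 = -4a*b23.
Here tr M = \frac{39}{25}, so a^2 = (1 + tr M)/4 = \frac{16}{25} and a = ±\frac{4}{5}. Taking a = \frac{4}{5}: M21 - M12 = 0, M13 - M31 = \frac{48}{25}, M32 - M23 = 0, giving b12 = 0, b13 = \frac{3}{5}, b23 = 0, i.e. R = \frac{4}{5} + \frac{3}{5} e_{1} e_{3}.
Its e_{1} e_{3} coefficient is already positive.
Answer: \frac{4}{5} + \frac{3}{5} e_{1} e_{3}. Uniqueness: Spin(3) -> SO(3) maps R and -R to the same rotation of trace \frac{39}{25}; fixing the sign of the e_{1} e_{3} coefficient removes the ambiguity.


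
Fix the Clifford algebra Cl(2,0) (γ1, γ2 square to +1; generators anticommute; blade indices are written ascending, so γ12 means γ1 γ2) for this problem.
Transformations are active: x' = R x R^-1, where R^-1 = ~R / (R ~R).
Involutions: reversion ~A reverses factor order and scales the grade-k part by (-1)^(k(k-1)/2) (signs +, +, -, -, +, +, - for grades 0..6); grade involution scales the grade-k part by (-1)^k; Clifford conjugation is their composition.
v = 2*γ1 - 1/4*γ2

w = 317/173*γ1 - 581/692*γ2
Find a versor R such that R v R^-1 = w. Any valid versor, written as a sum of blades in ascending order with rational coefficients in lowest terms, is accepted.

Reasoning: v^2 = w^2 = 65/16 since conjugation preserves the quadratic form; R = v + w = 663/173*γ1 - 377/346*γ2 is then valid when invertible, keeping its own part and reversing (v - w)/2.
Answer: 663/173*γ1 - 377/346*γ2


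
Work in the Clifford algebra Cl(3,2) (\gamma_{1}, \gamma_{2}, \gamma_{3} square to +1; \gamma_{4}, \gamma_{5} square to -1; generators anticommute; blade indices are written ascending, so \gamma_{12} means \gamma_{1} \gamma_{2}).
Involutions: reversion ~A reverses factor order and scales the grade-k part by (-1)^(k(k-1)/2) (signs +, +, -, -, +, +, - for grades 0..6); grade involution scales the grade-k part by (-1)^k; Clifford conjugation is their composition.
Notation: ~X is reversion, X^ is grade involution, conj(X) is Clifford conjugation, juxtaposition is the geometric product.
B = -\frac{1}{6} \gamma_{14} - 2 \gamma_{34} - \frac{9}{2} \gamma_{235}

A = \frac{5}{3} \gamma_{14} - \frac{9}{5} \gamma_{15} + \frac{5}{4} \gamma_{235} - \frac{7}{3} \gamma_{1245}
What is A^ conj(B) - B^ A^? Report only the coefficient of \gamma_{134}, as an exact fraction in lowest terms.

first term: \frac{425}{72} + \frac{10}{3} \gamma_{13} + \frac{7}{18} \gamma_{25} - \frac{3}{10} \gamma_{45} - \frac{81}{10} \gamma_{123} - \frac{21}{2} \gamma_{134} - \frac{5}{2} \gamma_{245} - \frac{14}{3} \gamma_{1235} - \frac{18}{5} \gamma_{1345} - \frac{185}{24} \gamma_{12345}
second term: -\frac{425}{72} + \frac{10}{3} \gamma_{13} - \frac{7}{18} \gamma_{25} - \frac{3}{10} \gamma_{45} - \frac{81}{10} \gamma_{123} + \frac{21}{2} \gamma_{134} - \frac{5}{2} \gamma_{245} - \frac{14}{3} \gamma_{1235} + \frac{18}{5} \gamma_{1345} + \frac{185}{24} \gamma_{12345}
Answer: -21


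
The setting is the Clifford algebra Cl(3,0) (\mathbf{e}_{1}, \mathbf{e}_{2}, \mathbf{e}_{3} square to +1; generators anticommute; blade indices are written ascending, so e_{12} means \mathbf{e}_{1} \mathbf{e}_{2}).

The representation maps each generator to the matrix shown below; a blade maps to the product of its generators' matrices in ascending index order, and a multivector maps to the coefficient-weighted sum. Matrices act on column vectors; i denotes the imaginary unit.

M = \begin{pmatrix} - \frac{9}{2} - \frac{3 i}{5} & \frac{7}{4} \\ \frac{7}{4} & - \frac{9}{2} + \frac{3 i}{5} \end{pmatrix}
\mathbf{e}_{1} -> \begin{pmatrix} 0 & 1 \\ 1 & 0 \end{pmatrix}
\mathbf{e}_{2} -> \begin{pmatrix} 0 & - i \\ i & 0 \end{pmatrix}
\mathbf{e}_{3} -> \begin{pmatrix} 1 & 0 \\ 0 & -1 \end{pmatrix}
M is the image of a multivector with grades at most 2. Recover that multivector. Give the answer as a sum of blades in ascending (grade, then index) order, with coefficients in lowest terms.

Method: 1, rho(e_{1}), rho(e_{2}), rho(e_{3}) form a trace-orthogonal basis of the 2x2 complex matrices (tr(X Y) = 2 if X = Y, else 0), so M = m0*1 + m1*rho(e_{1}) + m2*rho(e_{2}) + m3*rho(e_{3}) with m0 = tr(M)/2 = - \frac{9}{2}, m1 = tr(M rho(e_{1}))/2 = \frac{7}{4}, m2 = tr(M rho(e_{2}))/2 = 0, m3 = tr(M rho(e_{3}))/2 = - \frac{3 i}{5}.
Multiplying table entries, the bivector images are rho(e_{12}) = i*rho(e_{3}), rho(e_{13}) = -i*rho(e_{2}), rho(e_{23}) = i*rho(e_{1}); with real blade coefficients the real parts of m0..m3 are the coefficients of 1, e_{1}, e_{2}, e_{3} and the imaginary parts give the bivectors (e_{23}: Im m1, e_{13}: -Im m2, e_{12}: Im m3).
Answer: -\frac{9}{2} + \frac{7}{4} e_{1} - \frac{3}{5} e_{12}


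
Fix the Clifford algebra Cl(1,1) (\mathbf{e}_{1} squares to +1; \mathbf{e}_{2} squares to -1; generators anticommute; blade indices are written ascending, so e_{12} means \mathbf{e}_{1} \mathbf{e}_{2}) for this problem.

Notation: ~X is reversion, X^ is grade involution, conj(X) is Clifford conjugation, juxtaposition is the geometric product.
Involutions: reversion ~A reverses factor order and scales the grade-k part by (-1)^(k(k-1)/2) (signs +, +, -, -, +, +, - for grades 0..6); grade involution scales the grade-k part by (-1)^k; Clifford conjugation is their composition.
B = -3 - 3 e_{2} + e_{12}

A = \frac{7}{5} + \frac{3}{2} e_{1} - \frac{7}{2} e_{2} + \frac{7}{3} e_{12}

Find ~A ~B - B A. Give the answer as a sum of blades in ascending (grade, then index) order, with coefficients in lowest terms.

first term: -\frac{371}{30} - 8 e_{1} + \frac{24}{5} e_{2} + \frac{11}{10} e_{12}
second term: -\frac{371}{30} - 8 e_{1} + \frac{24}{5} e_{2} - \frac{11}{10} e_{12}
Answer: \frac{11}{5} e_{12}


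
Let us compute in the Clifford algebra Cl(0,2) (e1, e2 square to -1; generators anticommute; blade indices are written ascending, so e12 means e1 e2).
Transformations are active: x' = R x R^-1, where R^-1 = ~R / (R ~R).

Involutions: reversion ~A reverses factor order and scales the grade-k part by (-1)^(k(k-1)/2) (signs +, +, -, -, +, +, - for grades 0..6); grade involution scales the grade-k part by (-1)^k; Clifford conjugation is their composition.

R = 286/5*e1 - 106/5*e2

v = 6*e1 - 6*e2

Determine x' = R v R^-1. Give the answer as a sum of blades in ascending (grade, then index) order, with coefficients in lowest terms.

~R = 286/5*e1 - 106/5*e2, and R ~R = -93032/25, so R^-1 = ~R / (-93032/25).
R v = -2352/5 - 216*e12
Answer: 98394/11629*e1 + 7446/11629*e2


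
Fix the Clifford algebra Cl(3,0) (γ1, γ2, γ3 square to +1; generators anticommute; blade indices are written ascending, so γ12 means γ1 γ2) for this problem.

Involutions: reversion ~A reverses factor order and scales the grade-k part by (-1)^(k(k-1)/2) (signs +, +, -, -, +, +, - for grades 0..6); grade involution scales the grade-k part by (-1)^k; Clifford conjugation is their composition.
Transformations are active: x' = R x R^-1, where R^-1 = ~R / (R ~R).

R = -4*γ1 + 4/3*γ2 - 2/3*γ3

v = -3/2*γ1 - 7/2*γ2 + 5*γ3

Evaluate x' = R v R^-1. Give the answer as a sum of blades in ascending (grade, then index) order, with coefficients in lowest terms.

~R = -4*γ1 + 4/3*γ2 - 2/3*γ3, and R ~R = 164/9, so R^-1 = ~R / (164/9).
R v = -2 + 16*γ12 - 21*γ13 + 13/3*γ23
Answer: 195/82*γ1 + 263/82*γ2 - 199/41*γ3


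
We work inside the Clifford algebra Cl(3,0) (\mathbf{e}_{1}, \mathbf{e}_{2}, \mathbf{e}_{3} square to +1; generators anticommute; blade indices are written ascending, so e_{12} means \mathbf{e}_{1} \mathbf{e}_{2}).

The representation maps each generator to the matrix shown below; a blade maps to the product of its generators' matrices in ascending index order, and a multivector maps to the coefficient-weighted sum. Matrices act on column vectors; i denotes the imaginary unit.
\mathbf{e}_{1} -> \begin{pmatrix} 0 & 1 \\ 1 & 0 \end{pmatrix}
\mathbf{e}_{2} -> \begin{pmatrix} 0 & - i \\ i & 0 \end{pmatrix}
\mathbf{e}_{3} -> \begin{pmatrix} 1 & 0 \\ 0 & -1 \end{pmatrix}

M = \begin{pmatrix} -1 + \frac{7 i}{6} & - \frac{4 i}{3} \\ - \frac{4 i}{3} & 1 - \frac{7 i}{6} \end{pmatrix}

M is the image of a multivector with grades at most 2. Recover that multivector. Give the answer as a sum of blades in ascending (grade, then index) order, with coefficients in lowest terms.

Method: 1, rho(e_{1}), rho(e_{2}), rho(e_{3}) form a trace-orthogonal basis of the 2x2 complex matrices (tr(X Y) = 2 if X = Y, else 0), so M = m0*1 + m1*rho(e_{1}) + m2*rho(e_{2}) + m3*rho(e_{3}) with m0 = tr(M)/2 = 0, m1 = tr(M rho(e_{1}))/2 = - \frac{4 i}{3}, m2 = tr(M rho(e_{2}))/2 = 0, m3 = tr(M rho(e_{3}))/2 = -1 + \frac{7 i}{6}.
Multiplying table entries, the bivector images are rho(e_{12}) = i*rho(e_{3}), rho(e_{13}) = -i*rho(e_{2}), rho(e_{23}) = i*rho(e_{1}); with real blade coefficients the real parts of m0..m3 are the coefficients of 1, e_{1}, e_{2}, e_{3} and the imaginary parts give the bivectors (e_{23}: Im m1, e_{13}: -Im m2, e_{12}: Im m3).
Answer: -e_{3} + \frac{7}{6} e_{12} - \frac{4}{3} e_{23}


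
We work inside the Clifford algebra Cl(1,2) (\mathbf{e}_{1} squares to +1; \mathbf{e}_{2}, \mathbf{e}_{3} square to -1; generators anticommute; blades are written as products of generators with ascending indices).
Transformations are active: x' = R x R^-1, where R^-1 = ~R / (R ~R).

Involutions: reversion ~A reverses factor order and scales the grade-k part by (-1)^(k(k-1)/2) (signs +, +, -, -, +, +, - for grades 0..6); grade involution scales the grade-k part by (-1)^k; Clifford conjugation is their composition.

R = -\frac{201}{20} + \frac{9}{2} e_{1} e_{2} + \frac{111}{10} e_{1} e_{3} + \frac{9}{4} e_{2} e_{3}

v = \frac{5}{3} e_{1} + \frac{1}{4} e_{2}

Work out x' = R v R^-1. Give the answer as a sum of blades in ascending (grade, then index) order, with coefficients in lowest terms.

~R = -\frac{201}{20} - \frac{9}{2} e_{1} e_{2} - \frac{111}{10} e_{1} e_{3} - \frac{9}{4} e_{2} e_{3}, and R ~R = -\frac{7479}{200}, so R^-1 = ~R / (-\frac{7479}{200}).
R v = -\frac{143}{8} e_{1} - \frac{801}{80} e_{2} - \frac{287}{16} e_{3} + \frac{39}{40} e_{1} e_{2} e_{3}
Answer: -\frac{28400}{2493} e_{1} - \frac{5161}{831} e_{2} - \frac{93805}{9972} e_{3}


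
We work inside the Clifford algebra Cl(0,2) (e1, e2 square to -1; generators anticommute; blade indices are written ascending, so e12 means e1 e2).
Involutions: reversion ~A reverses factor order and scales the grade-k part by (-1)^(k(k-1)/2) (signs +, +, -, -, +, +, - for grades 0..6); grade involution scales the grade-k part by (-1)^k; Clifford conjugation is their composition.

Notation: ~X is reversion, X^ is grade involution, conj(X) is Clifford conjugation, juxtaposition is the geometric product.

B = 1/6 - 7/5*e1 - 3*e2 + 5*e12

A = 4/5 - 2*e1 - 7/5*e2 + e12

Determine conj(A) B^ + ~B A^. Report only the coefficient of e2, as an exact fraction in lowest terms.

first term: -28/15 + 859/75*e1 - 263/30*e2 + 1181/150*e12
second term: 182/15 + 241/75*e1 - 323/30*e2 + 31/150*e12
Answer: -293/15


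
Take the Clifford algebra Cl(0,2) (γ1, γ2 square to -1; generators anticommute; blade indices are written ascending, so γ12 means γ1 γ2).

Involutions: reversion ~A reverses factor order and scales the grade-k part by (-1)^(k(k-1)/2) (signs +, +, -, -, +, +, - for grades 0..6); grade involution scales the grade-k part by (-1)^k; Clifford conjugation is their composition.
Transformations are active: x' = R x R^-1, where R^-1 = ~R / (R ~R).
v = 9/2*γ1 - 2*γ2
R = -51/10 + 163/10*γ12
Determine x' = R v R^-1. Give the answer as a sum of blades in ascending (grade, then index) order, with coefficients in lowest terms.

~R = -51/10 - 163/10*γ12, and R ~R = 2917/10, so R^-1 = ~R / (2917/10).
R v = 193/20*γ1 + 1671/20*γ2
Answer: -70554/14585*γ1 - 26881/29170*γ2


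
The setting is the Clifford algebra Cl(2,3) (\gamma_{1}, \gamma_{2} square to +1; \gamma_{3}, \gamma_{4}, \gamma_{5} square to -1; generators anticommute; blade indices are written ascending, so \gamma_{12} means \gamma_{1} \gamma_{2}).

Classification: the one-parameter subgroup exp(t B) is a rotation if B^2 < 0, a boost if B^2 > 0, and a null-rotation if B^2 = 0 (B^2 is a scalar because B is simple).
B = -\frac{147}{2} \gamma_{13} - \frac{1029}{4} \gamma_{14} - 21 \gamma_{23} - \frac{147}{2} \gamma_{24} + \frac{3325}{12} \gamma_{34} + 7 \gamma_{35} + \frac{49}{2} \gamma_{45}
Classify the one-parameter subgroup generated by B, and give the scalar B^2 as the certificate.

B^2 term by term: the squares give (-\frac{147}{2})^2*(\gamma_{13})^2 + (-\frac{1029}{4})^2*(\gamma_{14})^2 + (-21)^2*(\gamma_{23})^2 + (-\frac{147}{2})^2*(\gamma_{24})^2 + (\frac{3325}{12})^2*(\gamma_{34})^2 + (7)^2*(\gamma_{35})^2 + (\frac{49}{2})^2*(\gamma_{45})^2 = \frac{21609}{4}*(+1) + \frac{1058841}{16}*(+1) + 441*(+1) + \frac{21609}{4}*(+1) + \frac{11055625}{144}*(-1) + 49*(-1) + \frac{2401}{4}*(-1) = -\frac{49}{36} (each basis 2-blade squares to minus the product of its generators' squares); cross terms between blades sharing an index anticommute and cancel; the commuting (index-disjoint) pairs give grade-4 terms 2*c*c'*(blade product), which cancel blade by blade — \gamma_{1234}: -\frac{21609}{2} + \frac{21609}{2} = 0; \gamma_{1345}: -\frac{7203}{2} + \frac{7203}{2} = 0; \gamma_{2345}: -1029 + 1029 = 0 — confirming B is simple. So B^2 = -\frac{49}{36}.
Answer: rotation, certificate B^2 = -\frac{49}{36}. The scalar -\frac{49}{36} is the complete invariant here: its sign names the subgroup type.


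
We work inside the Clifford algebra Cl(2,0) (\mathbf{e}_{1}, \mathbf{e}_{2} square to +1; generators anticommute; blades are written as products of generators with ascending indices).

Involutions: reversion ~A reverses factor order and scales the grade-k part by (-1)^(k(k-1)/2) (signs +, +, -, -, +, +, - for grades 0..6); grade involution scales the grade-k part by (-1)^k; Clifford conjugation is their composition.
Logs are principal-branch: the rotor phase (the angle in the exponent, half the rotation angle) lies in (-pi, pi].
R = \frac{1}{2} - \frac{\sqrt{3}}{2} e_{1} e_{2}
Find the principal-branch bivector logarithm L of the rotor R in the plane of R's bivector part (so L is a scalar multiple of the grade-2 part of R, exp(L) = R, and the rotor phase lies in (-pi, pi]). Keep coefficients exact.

The scalar part of R is \frac{1}{2}, which pins the rotor phase on the principal branch; dividing the bivector part by the sine of that phase recovers the unit plane, and L is the phase times that plane.
Concretely: cos(phase) = \frac{1}{2} gives phase = ±\frac{\pi}{3}, and since phase/sin(phase) is even the sign is immaterial: L = (phase/sin(phase)) * <R>_2 = (\frac{2 \sqrt{3} \pi}{9}) * <R>_2.
Answer: - \frac{\pi}{3} e_{1} e_{2}


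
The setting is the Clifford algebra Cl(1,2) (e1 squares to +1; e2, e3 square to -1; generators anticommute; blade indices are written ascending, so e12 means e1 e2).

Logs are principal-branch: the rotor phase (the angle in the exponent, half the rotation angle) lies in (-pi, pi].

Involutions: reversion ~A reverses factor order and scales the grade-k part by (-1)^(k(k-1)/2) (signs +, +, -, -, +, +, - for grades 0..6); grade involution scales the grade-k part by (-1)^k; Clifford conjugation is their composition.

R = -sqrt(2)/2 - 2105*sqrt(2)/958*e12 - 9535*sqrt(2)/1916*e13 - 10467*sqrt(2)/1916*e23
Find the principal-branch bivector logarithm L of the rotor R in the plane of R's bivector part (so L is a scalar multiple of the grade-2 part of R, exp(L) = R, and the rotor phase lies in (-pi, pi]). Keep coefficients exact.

The scalar part of R is -sqrt(2)/2, and that scalar determines the rotor phase on the principal branch; recovering the unit plane as bivector-part over sine of the phase gives L = phase * plane.
Concretely: cos(phase) = -sqrt(2)/2 gives phase = ±3*pi/4, and since phase/sin(phase) is even the sign is immaterial: L = (phase/sin(phase)) * <R>_2 = (3*sqrt(2)*pi/4) * <R>_2.
Answer: -6315*pi/1916*e12 - 28605*pi/3832*e13 - 31401*pi/3832*e23


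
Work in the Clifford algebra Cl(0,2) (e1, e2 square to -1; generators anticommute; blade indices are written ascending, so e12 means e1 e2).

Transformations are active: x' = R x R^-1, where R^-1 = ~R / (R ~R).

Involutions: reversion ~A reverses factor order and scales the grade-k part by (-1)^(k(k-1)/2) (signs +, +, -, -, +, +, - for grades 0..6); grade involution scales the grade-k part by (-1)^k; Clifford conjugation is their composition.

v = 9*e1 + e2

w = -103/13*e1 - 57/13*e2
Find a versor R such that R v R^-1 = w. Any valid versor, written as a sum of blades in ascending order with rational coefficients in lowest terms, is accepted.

Key observation: q(v) = q(w) = -82 (sandwiches preserve the norm), so R = v + w = 14/13*e1 - 44/13*e2 works whenever it is invertible — the component of v along it is kept and (v - w)/2 reverses, sending v to w.
Answer: 14/13*e1 - 44/13*e2


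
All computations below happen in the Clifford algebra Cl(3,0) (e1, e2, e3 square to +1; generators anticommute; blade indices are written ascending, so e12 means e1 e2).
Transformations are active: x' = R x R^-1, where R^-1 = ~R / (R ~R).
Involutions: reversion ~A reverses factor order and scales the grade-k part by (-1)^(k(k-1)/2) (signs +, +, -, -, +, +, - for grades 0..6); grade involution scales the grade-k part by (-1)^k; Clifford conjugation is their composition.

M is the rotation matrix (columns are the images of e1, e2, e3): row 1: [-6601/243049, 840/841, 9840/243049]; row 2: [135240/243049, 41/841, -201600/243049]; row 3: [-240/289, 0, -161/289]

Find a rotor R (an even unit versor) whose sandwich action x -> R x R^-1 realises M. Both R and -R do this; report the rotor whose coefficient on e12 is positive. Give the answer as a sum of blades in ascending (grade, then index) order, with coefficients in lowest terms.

Method: write R = a + b12*e12 + b13*e13 + b23*e23 with a^2 + b12^2 + b13^2 + b23^2 = 1 (so R^-1 = ~R). Expanding the columns R e_j ~R gives tr M = 4a^2 - 1 and, from the antisymmetric part, M21 - M12 = -4a*b12, M13 - M31 = 4a*b13, M32 - M23 = -4a*b23.
Here tr M = -130153/243049, so a^2 = (1 + tr M)/4 = 28224/243049 and a = ±168/493. Taking a = 168/493: M21 - M12 = -107520/243049, M13 - M31 = 211680/243049, M32 - M23 = 201600/243049, giving b12 = 160/493, b13 = 315/493, b23 = -300/493, i.e. R = 168/493 + 160/493*e12 + 315/493*e13 - 300/493*e23.
Its e12 coefficient is already positive.
Answer: 168/493 + 160/493*e12 + 315/493*e13 - 300/493*e23. Recall the cover is two-to-one: with M of trace -130153/243049, both preimages act alike, and the stated e12 sign chooses the sheet.


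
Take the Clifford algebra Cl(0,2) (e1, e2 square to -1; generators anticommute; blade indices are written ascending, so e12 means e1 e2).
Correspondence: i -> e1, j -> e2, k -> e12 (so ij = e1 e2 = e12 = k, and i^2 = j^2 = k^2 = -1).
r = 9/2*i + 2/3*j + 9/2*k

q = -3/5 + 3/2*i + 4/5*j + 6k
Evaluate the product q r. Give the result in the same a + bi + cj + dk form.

In blades: q = -3/5 + 3/2*e1 + 4/5*e2 + 6*e12, r = 9/2*e1 + 2/3*e2 + 9/2*e12.
Distribute q over r term by term (generator squares from the signature, products reordered to ascending indices): (-3/5)*r = -27/10*e1 - 2/5*e2 - 27/10*e12; (3/2*e1)*r = -27/4 - 27/4*e2 + e12; (4/5*e2)*r = -8/15 + 18/5*e1 - 18/5*e12; (6*e12)*r = -27 - 4*e1 + 27*e2.
Sum: -2057/60 - 31/10*e1 + 397/20*e2 - 53/10*e12; translating back through the correspondence:
Answer: -2057/60 - 31/10*i + 397/20*j - 53/10*k


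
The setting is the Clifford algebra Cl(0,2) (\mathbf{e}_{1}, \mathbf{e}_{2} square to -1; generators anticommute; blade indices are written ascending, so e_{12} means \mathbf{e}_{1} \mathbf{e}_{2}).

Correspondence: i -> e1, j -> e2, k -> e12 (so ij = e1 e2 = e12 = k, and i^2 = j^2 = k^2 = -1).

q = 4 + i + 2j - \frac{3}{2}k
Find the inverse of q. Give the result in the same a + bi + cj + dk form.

In blades: q = 4 + e_{1} + 2 e_{2} - \frac{3}{2} e_{12}.
With qbar = 4 - e_{1} - 2 e_{2} + \frac{3}{2} e_{12} (scalar fixed, mapped units negated), q qbar = \frac{93}{4} (the sum of squared coefficients), so q^-1 = qbar / (\frac{93}{4}) = \frac{16}{93} - \frac{4}{93} e_{1} - \frac{8}{93} e_{2} + \frac{2}{31} e_{12}; translating back:
Answer: \frac{16}{93} - \frac{4}{93}i - \frac{8}{93}j + \frac{2}{31}k


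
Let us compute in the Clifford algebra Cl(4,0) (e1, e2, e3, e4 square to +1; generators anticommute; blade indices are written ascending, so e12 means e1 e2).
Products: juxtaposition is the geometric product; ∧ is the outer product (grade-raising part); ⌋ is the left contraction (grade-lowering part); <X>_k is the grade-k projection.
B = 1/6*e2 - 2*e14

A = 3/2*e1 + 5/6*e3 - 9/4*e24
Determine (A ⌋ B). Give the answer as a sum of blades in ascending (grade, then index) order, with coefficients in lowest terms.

step 1: -3*e4
Answer: -3*e4


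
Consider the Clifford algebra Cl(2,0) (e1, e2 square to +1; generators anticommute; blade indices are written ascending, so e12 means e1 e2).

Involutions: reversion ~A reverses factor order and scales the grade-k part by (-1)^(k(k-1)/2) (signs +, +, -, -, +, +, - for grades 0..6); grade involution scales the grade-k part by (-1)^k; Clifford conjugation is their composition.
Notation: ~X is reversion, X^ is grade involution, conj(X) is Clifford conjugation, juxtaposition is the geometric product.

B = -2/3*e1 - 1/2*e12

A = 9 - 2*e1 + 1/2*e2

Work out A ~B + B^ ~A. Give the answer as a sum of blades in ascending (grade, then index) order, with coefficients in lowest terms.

first term: 4/3 - 25/4*e1 - e2 + 29/6*e12
second term: -4/3 + 23/4*e1 - e2 - 25/6*e12
Answer: -1/2*e1 - 2*e2 + 2/3*e12


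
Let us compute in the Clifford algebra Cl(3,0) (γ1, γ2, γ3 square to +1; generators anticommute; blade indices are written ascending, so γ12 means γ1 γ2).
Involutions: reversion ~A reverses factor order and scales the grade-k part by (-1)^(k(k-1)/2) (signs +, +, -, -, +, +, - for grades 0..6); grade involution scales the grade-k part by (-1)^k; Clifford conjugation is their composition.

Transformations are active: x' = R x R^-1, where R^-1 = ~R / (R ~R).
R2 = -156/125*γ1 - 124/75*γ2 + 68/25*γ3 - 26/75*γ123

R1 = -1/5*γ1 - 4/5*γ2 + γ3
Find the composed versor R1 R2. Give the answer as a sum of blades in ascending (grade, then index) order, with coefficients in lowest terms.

Distribute over the terms of R1 (each basis-blade product reordered to ascending indices, repeated generators contracted through their squares):
(-1/5*γ1) R2 = 156/625 + 124/375*γ12 - 68/125*γ13 + 26/375*γ23
(-4/5*γ2) R2 = 496/375 - 624/625*γ12 - 104/375*γ13 - 272/125*γ23
(γ3) R2 = 68/25 - 26/75*γ12 + 156/125*γ13 + 124/75*γ23
Summing the partial products and collecting blades:
Answer: 8048/1875 - 634/625*γ12 + 32/75*γ13 - 34/75*γ23


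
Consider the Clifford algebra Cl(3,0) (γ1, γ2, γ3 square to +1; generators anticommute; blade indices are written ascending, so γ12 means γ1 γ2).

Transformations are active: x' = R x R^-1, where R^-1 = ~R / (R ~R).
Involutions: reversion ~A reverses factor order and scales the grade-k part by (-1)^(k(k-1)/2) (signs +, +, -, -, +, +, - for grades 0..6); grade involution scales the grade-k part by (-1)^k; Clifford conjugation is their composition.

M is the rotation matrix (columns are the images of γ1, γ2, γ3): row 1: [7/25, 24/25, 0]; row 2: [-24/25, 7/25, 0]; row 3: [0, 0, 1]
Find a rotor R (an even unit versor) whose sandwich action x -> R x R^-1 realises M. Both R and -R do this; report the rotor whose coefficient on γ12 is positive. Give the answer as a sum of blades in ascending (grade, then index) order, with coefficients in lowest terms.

Method: write R = a + b12*γ12 + b13*γ13 + b23*γ23 with a^2 + b12^2 + b13^2 + b23^2 = 1 (so R^-1 = ~R). Expanding the columns R e_j ~R gives tr M = 4a^2 - 1 and, from the antisymmetric part, M21 - M12 = -4a*b12, M13 - M31 = 4a*b13, M32 - M23 = -4a*b23.
Here tr M = 39/25, so a^2 = (1 + tr M)/4 = 16/25 and a = ±4/5. Taking a = 4/5: M21 - M12 = -48/25, M13 - M31 = 0, M32 - M23 = 0, giving b12 = 3/5, b13 = 0, b23 = 0, i.e. R = 4/5 + 3/5*γ12.
Its γ12 coefficient is already positive.
Answer: 4/5 + 3/5*γ12. Key observation: the double cover Spin(3) -> SO(3) sends R and -R to the same matrix (trace 39/25 here), so the stated sign of the γ12 coefficient is what selects one sheet.


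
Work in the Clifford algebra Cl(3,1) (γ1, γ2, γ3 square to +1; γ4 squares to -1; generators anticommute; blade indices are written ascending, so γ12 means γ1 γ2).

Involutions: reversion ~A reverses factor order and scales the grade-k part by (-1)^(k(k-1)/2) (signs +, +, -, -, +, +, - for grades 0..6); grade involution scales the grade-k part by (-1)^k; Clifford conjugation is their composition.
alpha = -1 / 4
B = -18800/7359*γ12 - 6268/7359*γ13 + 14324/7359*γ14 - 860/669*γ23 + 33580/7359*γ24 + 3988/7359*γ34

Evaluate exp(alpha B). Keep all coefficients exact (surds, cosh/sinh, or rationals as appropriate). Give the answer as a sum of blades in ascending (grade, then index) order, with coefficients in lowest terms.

B^2 term by term: the squares give (-18800/7359)^2*(γ12)^2 + (-6268/7359)^2*(γ13)^2 + (14324/7359)^2*(γ14)^2 + (-860/669)^2*(γ23)^2 + (33580/7359)^2*(γ24)^2 + (3988/7359)^2*(γ34)^2 = 353440000/54154881*(-1) + 39287824/54154881*(-1) + 205176976/54154881*(+1) + 739600/447561*(-1) + 1127616400/54154881*(+1) + 15904144/54154881*(+1) = 16 (each basis 2-blade squares to minus the product of its generators' squares); cross terms between blades sharing an index anticommute and cancel; the commuting (index-disjoint) pairs give grade-4 terms 2*c*c'*(blade product), which cancel blade by blade — γ1234: -149948800/54154881 + 420958880/54154881 - 24637280/4923171 = 0 — confirming B is simple. So B^2 = 16.
B^2 = 16 — the series telescopes hyperbolically here: l = 4, alpha*l = -1, so exp(alpha B) = cosh(-1) + (sinh(-1)/4)*B = cosh(1) + (-sinh(1)/4)*B.
Answer: cosh(1) + 4700*sinh(1)/7359*γ12 + 1567*sinh(1)/7359*γ13 - 3581*sinh(1)/7359*γ14 + 215*sinh(1)/669*γ23 - 8395*sinh(1)/7359*γ24 - 997*sinh(1)/7359*γ34
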